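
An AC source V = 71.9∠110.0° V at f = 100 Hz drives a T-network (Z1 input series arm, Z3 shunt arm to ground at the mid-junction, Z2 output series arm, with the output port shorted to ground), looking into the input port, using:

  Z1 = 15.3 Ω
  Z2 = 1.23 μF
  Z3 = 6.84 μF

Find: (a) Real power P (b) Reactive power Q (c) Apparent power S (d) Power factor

Step 1 — Angular frequency: ω = 2π·f = 2π·100 = 628.3 rad/s.
Step 2 — Component impedances:
  Z1: Z = R = 15.3 Ω
  Z2: Z = 1/(jωC) = -j/(ω·C) = 0 - j1294 Ω
  Z3: Z = 1/(jωC) = -j/(ω·C) = 0 - j232.7 Ω
Step 3 — With the output port shorted to ground, the output series arm Z2 runs from the junction to ground; the shunt arm Z3 also runs from the junction to ground. They appear in parallel: Z3 || Z2 = 0 - j197.2 Ω.
Step 4 — Series with input arm Z1: Z_in = Z1 + (Z3 || Z2) = 15.3 - j197.2 Ω = 197.8∠-85.6° Ω.
Step 5 — Source phasor: V = 71.9∠110.0° V = -24.59 + j67.56 V.
Step 6 — Current: I = V / Z = -0.3502 - j0.09753 A = 0.3635∠-164.4° A.
Step 7 — Complex power: S = V·I* = 2.021 - j26.06 VA.
Step 8 — Real power: P = Re(S) = 2.021 W.
Step 9 — Reactive power: Q = Im(S) = -26.06 VAR.
Step 10 — Apparent power: |S| = 26.13 VA.
Step 11 — Power factor: PF = P/|S| = 0.07735 (leading).

(a) P = 2.021 W  (b) Q = -26.06 VAR  (c) S = 26.13 VA  (d) PF = 0.07735 (leading)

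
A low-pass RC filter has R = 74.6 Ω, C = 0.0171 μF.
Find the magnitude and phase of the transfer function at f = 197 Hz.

Step 1 — Angular frequency: ω = 2π·197 = 1238 rad/s.
Step 2 — Transfer function: H(jω) = 1/(1 + jωRC).
Step 3 — Denominator: 1 + jωRC = 1 + j·1238·74.6·1.71e-08 = 1 + j0.001579.
Step 4 — H = 1 - j0.001579.
Step 5 — Magnitude: |H| = 1 (-0.0 dB); phase: φ = -0.1°.

|H| = 1 (-0.0 dB), φ = -0.1°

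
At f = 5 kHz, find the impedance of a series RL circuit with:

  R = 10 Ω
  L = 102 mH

Step 1 — Angular frequency: ω = 2π·f = 2π·5000 = 3.142e+04 rad/s.
Step 2 — Component impedances:
  R: Z = R = 10 Ω
  L: Z = jωL = j·3.142e+04·0.102 = 0 + j3204 Ω
Step 3 — Series combination: Z_total = R + L = 10 + j3204 Ω = 3204∠89.8° Ω.

Z = 10 + j3204 Ω = 3204∠89.8° Ω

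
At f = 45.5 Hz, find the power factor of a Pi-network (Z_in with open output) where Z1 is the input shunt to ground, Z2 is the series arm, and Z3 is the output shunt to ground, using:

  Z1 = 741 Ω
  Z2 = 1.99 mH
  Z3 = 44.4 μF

Step 1 — Angular frequency: ω = 2π·f = 2π·45.5 = 285.9 rad/s.
Step 2 — Component impedances:
  Z1: Z = R = 741 Ω
  Z2: Z = jωL = j·285.9·0.00199 = 0 + j0.5689 Ω
  Z3: Z = 1/(jωC) = -j/(ω·C) = 0 - j78.78 Ω
Step 3 — With open output, the series arm Z2 and the output shunt Z3 appear in series to ground: Z2 + Z3 = 0 - j78.21 Ω.
Step 4 — Parallel with input shunt Z1: Z_in = Z1 || (Z2 + Z3) = 8.164 - j77.35 Ω = 77.78∠-84.0° Ω.
Step 5 — Power factor: PF = cos(φ) = Re(Z)/|Z| = 8.164/77.78 = 0.105.
Step 6 — Type: Im(Z) = -77.35 ⇒ leading (phase φ = -84.0°).

PF = 0.105 (leading, φ = -84.0°)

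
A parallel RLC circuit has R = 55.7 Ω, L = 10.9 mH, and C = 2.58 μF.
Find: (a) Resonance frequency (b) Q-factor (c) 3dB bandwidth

Step 1 — Resonance: ω₀ = 1/√(LC) = 1/√(0.0109·2.58e-06) = 5963 rad/s.
Step 2 — f₀ = ω₀/(2π) = 949.1 Hz.
Step 3 — Parallel Q: Q = R/(ω₀L) = 55.7/(5963·0.0109) = 0.8569.
Step 4 — Bandwidth: Δω = ω₀/Q = 6959 rad/s; BW = Δω/(2π) = 1108 Hz.

(a) f₀ = 949.1 Hz  (b) Q = 0.8569  (c) BW = 1108 Hz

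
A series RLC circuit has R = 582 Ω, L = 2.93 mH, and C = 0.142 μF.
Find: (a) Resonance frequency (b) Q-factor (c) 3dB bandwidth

Step 1 — Resonance: ω₀ = 1/√(LC) = 1/√(0.00293·1.42e-07) = 4.903e+04 rad/s.
Step 2 — f₀ = ω₀/(2π) = 7803 Hz.
Step 3 — Series Q: Q = ω₀L/R = 4.903e+04·0.00293/582 = 0.2468.
Step 4 — Bandwidth: Δω = ω₀/Q = 1.986e+05 rad/s; BW = Δω/(2π) = 3.161e+04 Hz.

(a) f₀ = 7803 Hz  (b) Q = 0.2468  (c) BW = 3.161e+04 Hz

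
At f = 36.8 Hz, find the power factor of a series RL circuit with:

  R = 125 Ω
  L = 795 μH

Step 1 — Angular frequency: ω = 2π·f = 2π·36.8 = 231.2 rad/s.
Step 2 — Component impedances:
  R: Z = R = 125 Ω
  L: Z = jωL = j·231.2·0.000795 = 0 + j0.1838 Ω
Step 3 — Series combination: Z_total = R + L = 125 + j0.1838 Ω = 125∠0.1° Ω.
Step 4 — Power factor: PF = cos(φ) = Re(Z)/|Z| = 125/125 = 1.
Step 5 — Type: Im(Z) = 0.1838 ⇒ lagging (phase φ = 0.1°).

PF = 1 (lagging, φ = 0.1°)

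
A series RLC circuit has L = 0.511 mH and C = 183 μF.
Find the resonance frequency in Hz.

Step 1 — Resonance condition Im(Z)=0 gives ω₀ = 1/√(LC).
Step 2 — ω₀ = 1/√(0.000511·0.000183) = 3270 rad/s.
Step 3 — f₀ = ω₀/(2π) = 520.5 Hz.

f₀ = 520.5 Hz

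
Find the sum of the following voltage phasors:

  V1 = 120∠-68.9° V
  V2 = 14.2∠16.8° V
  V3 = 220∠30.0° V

Step 1 — Convert each phasor to rectangular form:
  V1 = 120·(cos(-68.9°) + j·sin(-68.9°)) = 43.2 - j112 V
  V2 = 14.2·(cos(16.8°) + j·sin(16.8°)) = 13.59 + j4.104 V
  V3 = 220·(cos(30.0°) + j·sin(30.0°)) = 190.5 + j110 V
Step 2 — Sum components: V_total = 247.3 + j2.15 V.
Step 3 — Convert to polar: |V_total| = 247.3 V, ∠V_total = 0.5°.

V_total = 247.3∠0.5° V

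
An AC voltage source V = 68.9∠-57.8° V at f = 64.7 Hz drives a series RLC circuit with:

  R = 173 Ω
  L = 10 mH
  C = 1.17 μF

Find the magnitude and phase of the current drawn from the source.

Step 1 — Angular frequency: ω = 2π·f = 2π·64.7 = 406.5 rad/s.
Step 2 — Component impedances:
  R: Z = R = 173 Ω
  L: Z = jωL = j·406.5·0.01 = 0 + j4.065 Ω
  C: Z = 1/(jωC) = -j/(ω·C) = 0 - j2102 Ω
Step 3 — Series combination: Z_total = R + L + C = 173 - j2098 Ω = 2106∠-85.3° Ω.
Step 4 — Source phasor: V = 68.9∠-57.8° V = 36.72 - j58.3 V.
Step 5 — Ohm's law: I = V / Z_total = (36.72 - j58.3) / (173 - j2098) = 0.02903 + j0.0151 A.
Step 6 — Convert to polar: |I| = 0.03272 A, ∠I = 27.5°.

I = 0.03272∠27.5° A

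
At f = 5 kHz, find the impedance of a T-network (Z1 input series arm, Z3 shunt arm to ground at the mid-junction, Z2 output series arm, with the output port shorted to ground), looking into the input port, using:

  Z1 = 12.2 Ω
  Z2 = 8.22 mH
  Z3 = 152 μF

Step 1 — Angular frequency: ω = 2π·f = 2π·5000 = 3.142e+04 rad/s.
Step 2 — Component impedances:
  Z1: Z = R = 12.2 Ω
  Z2: Z = jωL = j·3.142e+04·0.00822 = 0 + j258.2 Ω
  Z3: Z = 1/(jωC) = -j/(ω·C) = 0 - j0.2094 Ω
Step 3 — With the output port shorted to ground, the output series arm Z2 runs from the junction to ground; the shunt arm Z3 also runs from the junction to ground. They appear in parallel: Z3 || Z2 = 0 - j0.2096 Ω.
Step 4 — Series with input arm Z1: Z_in = Z1 + (Z3 || Z2) = 12.2 - j0.2096 Ω = 12.2∠-1.0° Ω.

Z = 12.2 - j0.2096 Ω = 12.2∠-1.0° Ω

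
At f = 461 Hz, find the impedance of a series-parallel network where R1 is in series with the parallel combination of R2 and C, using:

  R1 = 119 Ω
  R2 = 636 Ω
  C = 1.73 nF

Step 1 — Angular frequency: ω = 2π·f = 2π·461 = 2897 rad/s.
Step 2 — Component impedances:
  R1: Z = R = 119 Ω
  R2: Z = R = 636 Ω
  C: Z = 1/(jωC) = -j/(ω·C) = 0 - j1.996e+05 Ω
Step 3 — Parallel branch: R2 || C = 1/(1/R2 + 1/C) = 636 - j2.027 Ω.
Step 4 — Series with R1: Z_total = R1 + (R2 || C) = 755 - j2.027 Ω = 755∠-0.2° Ω.

Z = 755 - j2.027 Ω = 755∠-0.2° Ω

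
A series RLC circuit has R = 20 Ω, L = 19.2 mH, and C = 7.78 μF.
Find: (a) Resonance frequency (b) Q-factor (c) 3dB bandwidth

Step 1 — Resonance: ω₀ = 1/√(LC) = 1/√(0.0192·7.78e-06) = 2587 rad/s.
Step 2 — f₀ = ω₀/(2π) = 411.8 Hz.
Step 3 — Series Q: Q = ω₀L/R = 2587·0.0192/20 = 2.484.
Step 4 — Bandwidth: Δω = ω₀/Q = 1042 rad/s; BW = Δω/(2π) = 165.8 Hz.

(a) f₀ = 411.8 Hz  (b) Q = 2.484  (c) BW = 165.8 Hz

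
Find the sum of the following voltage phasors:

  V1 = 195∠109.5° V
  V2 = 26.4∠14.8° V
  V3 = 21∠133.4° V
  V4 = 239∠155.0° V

Step 1 — Convert each phasor to rectangular form:
  V1 = 195·(cos(109.5°) + j·sin(109.5°)) = -65.09 + j183.8 V
  V2 = 26.4·(cos(14.8°) + j·sin(14.8°)) = 25.52 + j6.744 V
  V3 = 21·(cos(133.4°) + j·sin(133.4°)) = -14.43 + j15.26 V
  V4 = 239·(cos(155.0°) + j·sin(155.0°)) = -216.6 + j101 V
Step 2 — Sum components: V_total = -270.6 + j306.8 V.
Step 3 — Convert to polar: |V_total| = 409.1 V, ∠V_total = 131.4°.

V_total = 409.1∠131.4° V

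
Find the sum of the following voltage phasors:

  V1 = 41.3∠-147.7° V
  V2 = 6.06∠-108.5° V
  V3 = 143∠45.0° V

Step 1 — Convert each phasor to rectangular form:
  V1 = 41.3·(cos(-147.7°) + j·sin(-147.7°)) = -34.91 - j22.07 V
  V2 = 6.06·(cos(-108.5°) + j·sin(-108.5°)) = -1.923 - j5.747 V
  V3 = 143·(cos(45.0°) + j·sin(45.0°)) = 101.1 + j101.1 V
Step 2 — Sum components: V_total = 64.28 + j73.3 V.
Step 3 — Convert to polar: |V_total| = 97.5 V, ∠V_total = 48.7°.

V_total = 97.5∠48.7° V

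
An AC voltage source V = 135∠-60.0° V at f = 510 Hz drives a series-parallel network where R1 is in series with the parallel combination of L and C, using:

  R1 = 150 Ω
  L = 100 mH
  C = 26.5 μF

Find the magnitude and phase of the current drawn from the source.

Step 1 — Angular frequency: ω = 2π·f = 2π·510 = 3204 rad/s.
Step 2 — Component impedances:
  R1: Z = R = 150 Ω
  L: Z = jωL = j·3204·0.1 = 0 + j320.4 Ω
  C: Z = 1/(jωC) = -j/(ω·C) = 0 - j11.78 Ω
Step 3 — Parallel branch: L || C = 1/(1/L + 1/C) = 0 - j12.23 Ω.
Step 4 — Series with R1: Z_total = R1 + (L || C) = 150 - j12.23 Ω = 150.5∠-4.7° Ω.
Step 5 — Source phasor: V = 135∠-60.0° V = 67.5 - j116.9 V.
Step 6 — Ohm's law: I = V / Z_total = (67.5 - j116.9) / (150 - j12.23) = 0.5101 - j0.7378 A.
Step 7 — Convert to polar: |I| = 0.897 A, ∠I = -55.3°.

I = 0.897∠-55.3° A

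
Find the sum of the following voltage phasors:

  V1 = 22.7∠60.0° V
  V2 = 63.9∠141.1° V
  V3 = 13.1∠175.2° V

Step 1 — Convert each phasor to rectangular form:
  V1 = 22.7·(cos(60.0°) + j·sin(60.0°)) = 11.35 + j19.66 V
  V2 = 63.9·(cos(141.1°) + j·sin(141.1°)) = -49.73 + j40.13 V
  V3 = 13.1·(cos(175.2°) + j·sin(175.2°)) = -13.05 + j1.096 V
Step 2 — Sum components: V_total = -51.43 + j60.88 V.
Step 3 — Convert to polar: |V_total| = 79.7 V, ∠V_total = 130.2°.

V_total = 79.7∠130.2° V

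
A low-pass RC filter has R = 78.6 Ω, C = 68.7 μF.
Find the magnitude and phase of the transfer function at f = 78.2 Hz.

Step 1 — Angular frequency: ω = 2π·78.2 = 491.3 rad/s.
Step 2 — Transfer function: H(jω) = 1/(1 + jωRC).
Step 3 — Denominator: 1 + jωRC = 1 + j·491.3·78.6·6.87e-05 = 1 + j2.653.
Step 4 — H = 0.1244 - j0.33.
Step 5 — Magnitude: |H| = 0.3527 (-9.1 dB); phase: φ = -69.3°.

|H| = 0.3527 (-9.1 dB), φ = -69.3°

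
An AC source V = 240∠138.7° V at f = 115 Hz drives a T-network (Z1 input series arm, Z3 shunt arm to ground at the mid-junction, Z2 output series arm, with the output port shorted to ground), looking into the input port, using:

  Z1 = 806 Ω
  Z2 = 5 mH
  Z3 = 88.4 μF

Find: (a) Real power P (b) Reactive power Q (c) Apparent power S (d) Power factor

Step 1 — Angular frequency: ω = 2π·f = 2π·115 = 722.6 rad/s.
Step 2 — Component impedances:
  Z1: Z = R = 806 Ω
  Z2: Z = jωL = j·722.6·0.005 = 0 + j3.613 Ω
  Z3: Z = 1/(jωC) = -j/(ω·C) = 0 - j15.66 Ω
Step 3 — With the output port shorted to ground, the output series arm Z2 runs from the junction to ground; the shunt arm Z3 also runs from the junction to ground. They appear in parallel: Z3 || Z2 = 0 + j4.697 Ω.
Step 4 — Series with input arm Z1: Z_in = Z1 + (Z3 || Z2) = 806 + j4.697 Ω = 806∠0.3° Ω.
Step 5 — Source phasor: V = 240∠138.7° V = -180.3 + j158.4 V.
Step 6 — Current: I = V / Z = -0.2225 + j0.1978 A = 0.2978∠138.4° A.
Step 7 — Complex power: S = V·I* = 71.46 + j0.4164 VA.
Step 8 — Real power: P = Re(S) = 71.46 W.
Step 9 — Reactive power: Q = Im(S) = 0.4164 VAR.
Step 10 — Apparent power: |S| = 71.46 VA.
Step 11 — Power factor: PF = P/|S| = 1 (lagging).

(a) P = 71.46 W  (b) Q = 0.4164 VAR  (c) S = 71.46 VA  (d) PF = 1 (lagging)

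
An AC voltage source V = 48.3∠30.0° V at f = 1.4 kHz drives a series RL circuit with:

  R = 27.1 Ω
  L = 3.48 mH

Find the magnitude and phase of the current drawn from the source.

Step 1 — Angular frequency: ω = 2π·f = 2π·1400 = 8796 rad/s.
Step 2 — Component impedances:
  R: Z = R = 27.1 Ω
  L: Z = jωL = j·8796·0.00348 = 0 + j30.61 Ω
Step 3 — Series combination: Z_total = R + L = 27.1 + j30.61 Ω = 40.88∠48.5° Ω.
Step 4 — Source phasor: V = 48.3∠30.0° V = 41.83 + j24.15 V.
Step 5 — Ohm's law: I = V / Z_total = (41.83 + j24.15) / (27.1 + j30.61) = 1.12 - j0.3745 A.
Step 6 — Convert to polar: |I| = 1.181 A, ∠I = -18.5°.

I = 1.181∠-18.5° A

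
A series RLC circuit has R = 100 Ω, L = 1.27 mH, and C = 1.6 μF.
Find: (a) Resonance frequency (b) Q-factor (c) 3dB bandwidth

Step 1 — Resonance condition Im(Z)=0 gives ω₀ = 1/√(LC).
Step 2 — ω₀ = 1/√(0.00127·1.6e-06) = 2.218e+04 rad/s.
Step 3 — f₀ = ω₀/(2π) = 3531 Hz.
Step 4 — Series Q: Q = ω₀L/R = 2.218e+04·0.00127/100 = 0.2817.
Step 5 — 3dB bandwidth: Δω = ω₀/Q = 7.874e+04 rad/s; BW = Δω/(2π) = 1.253e+04 Hz.

(a) f₀ = 3531 Hz  (b) Q = 0.2817  (c) BW = 1.253e+04 Hz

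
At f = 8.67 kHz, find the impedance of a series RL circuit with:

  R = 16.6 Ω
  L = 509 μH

Step 1 — Angular frequency: ω = 2π·f = 2π·8670 = 5.448e+04 rad/s.
Step 2 — Component impedances:
  R: Z = R = 16.6 Ω
  L: Z = jωL = j·5.448e+04·0.000509 = 0 + j27.73 Ω
Step 3 — Series combination: Z_total = R + L = 16.6 + j27.73 Ω = 32.32∠59.1° Ω.

Z = 16.6 + j27.73 Ω = 32.32∠59.1° Ω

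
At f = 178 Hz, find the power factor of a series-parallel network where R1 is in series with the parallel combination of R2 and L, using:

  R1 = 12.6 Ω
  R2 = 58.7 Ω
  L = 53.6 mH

Step 1 — Angular frequency: ω = 2π·f = 2π·178 = 1118 rad/s.
Step 2 — Component impedances:
  R1: Z = R = 12.6 Ω
  R2: Z = R = 58.7 Ω
  L: Z = jωL = j·1118·0.0536 = 0 + j59.95 Ω
Step 3 — Parallel branch: R2 || L = 1/(1/R2 + 1/L) = 29.97 + j29.34 Ω.
Step 4 — Series with R1: Z_total = R1 + (R2 || L) = 42.57 + j29.34 Ω = 51.7∠34.6° Ω.
Step 5 — Power factor: PF = cos(φ) = Re(Z)/|Z| = 42.567/51.701 = 0.8233.
Step 6 — Type: Im(Z) = 29.34 ⇒ lagging (phase φ = 34.6°).

PF = 0.8233 (lagging, φ = 34.6°)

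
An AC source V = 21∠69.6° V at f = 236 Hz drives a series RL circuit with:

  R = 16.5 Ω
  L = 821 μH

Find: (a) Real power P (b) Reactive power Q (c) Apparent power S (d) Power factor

Step 1 — Angular frequency: ω = 2π·f = 2π·236 = 1483 rad/s.
Step 2 — Component impedances:
  R: Z = R = 16.5 Ω
  L: Z = jωL = j·1483·0.000821 = 0 + j1.217 Ω
Step 3 — Series combination: Z_total = R + L = 16.5 + j1.217 Ω = 16.54∠4.2° Ω.
Step 4 — Source phasor: V = 21∠69.6° V = 7.32 + j19.68 V.
Step 5 — Current: I = V / Z = 0.5288 + j1.154 A = 1.269∠65.4° A.
Step 6 — Complex power: S = V·I* = 26.58 + j1.961 VA.
Step 7 — Real power: P = Re(S) = 26.58 W.
Step 8 — Reactive power: Q = Im(S) = 1.961 VAR.
Step 9 — Apparent power: |S| = 26.65 VA.
Step 10 — Power factor: PF = P/|S| = 0.9973 (lagging).

(a) P = 26.58 W  (b) Q = 1.961 VAR  (c) S = 26.65 VA  (d) PF = 0.9973 (lagging)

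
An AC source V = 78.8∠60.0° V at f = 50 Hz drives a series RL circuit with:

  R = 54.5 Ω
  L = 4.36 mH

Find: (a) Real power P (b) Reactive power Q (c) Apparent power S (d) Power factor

Step 1 — Angular frequency: ω = 2π·f = 2π·50 = 314.2 rad/s.
Step 2 — Component impedances:
  R: Z = R = 54.5 Ω
  L: Z = jωL = j·314.2·0.00436 = 0 + j1.37 Ω
Step 3 — Series combination: Z_total = R + L = 54.5 + j1.37 Ω = 54.52∠1.4° Ω.
Step 4 — Source phasor: V = 78.8∠60.0° V = 39.4 + j68.24 V.
Step 5 — Current: I = V / Z = 0.7539 + j1.233 A = 1.445∠58.6° A.
Step 6 — Complex power: S = V·I* = 113.9 + j2.862 VA.
Step 7 — Real power: P = Re(S) = 113.9 W.
Step 8 — Reactive power: Q = Im(S) = 2.862 VAR.
Step 9 — Apparent power: |S| = 113.9 VA.
Step 10 — Power factor: PF = P/|S| = 0.9997 (lagging).

(a) P = 113.9 W  (b) Q = 2.862 VAR  (c) S = 113.9 VA  (d) PF = 0.9997 (lagging)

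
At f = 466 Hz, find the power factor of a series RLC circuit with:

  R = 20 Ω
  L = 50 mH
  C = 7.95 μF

Step 1 — Angular frequency: ω = 2π·f = 2π·466 = 2928 rad/s.
Step 2 — Component impedances:
  R: Z = R = 20 Ω
  L: Z = jωL = j·2928·0.05 = 0 + j146.4 Ω
  C: Z = 1/(jωC) = -j/(ω·C) = 0 - j42.96 Ω
Step 3 — Series combination: Z_total = R + L + C = 20 + j103.4 Ω = 105.4∠79.1° Ω.
Step 4 — Power factor: PF = cos(φ) = Re(Z)/|Z| = 20/105.4 = 0.1898.
Step 5 — Type: Im(Z) = 103.4 ⇒ lagging (phase φ = 79.1°).

PF = 0.1898 (lagging, φ = 79.1°)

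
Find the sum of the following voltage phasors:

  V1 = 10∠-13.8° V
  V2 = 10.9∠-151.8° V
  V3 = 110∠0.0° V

Step 1 — Convert each phasor to rectangular form:
  V1 = 10·(cos(-13.8°) + j·sin(-13.8°)) = 9.711 - j2.385 V
  V2 = 10.9·(cos(-151.8°) + j·sin(-151.8°)) = -9.606 - j5.151 V
  V3 = 110·(cos(0.0°) + j·sin(0.0°)) = 110 V
Step 2 — Sum components: V_total = 110.1 - j7.536 V.
Step 3 — Convert to polar: |V_total| = 110.4 V, ∠V_total = -3.9°.

V_total = 110.4∠-3.9° V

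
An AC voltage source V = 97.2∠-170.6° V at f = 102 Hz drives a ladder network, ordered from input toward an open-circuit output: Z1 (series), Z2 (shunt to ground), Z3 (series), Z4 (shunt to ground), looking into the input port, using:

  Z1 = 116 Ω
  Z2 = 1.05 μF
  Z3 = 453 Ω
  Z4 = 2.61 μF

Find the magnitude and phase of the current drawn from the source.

Step 1 — Angular frequency: ω = 2π·f = 2π·102 = 640.9 rad/s.
Step 2 — Component impedances:
  Z1: Z = R = 116 Ω
  Z2: Z = 1/(jωC) = -j/(ω·C) = 0 - j1486 Ω
  Z3: Z = R = 453 Ω
  Z4: Z = 1/(jωC) = -j/(ω·C) = 0 - j597.8 Ω
Step 3 — Ladder network (open output): work backward from the far end, alternating series and parallel combinations. Z_in = 336 - j474.1 Ω = 581.1∠-54.7° Ω.
Step 4 — Source phasor: V = 97.2∠-170.6° V = -95.89 - j15.88 V.
Step 5 — Ohm's law: I = V / Z_total = (-95.89 - j15.88) / (336 - j474.1) = -0.07312 - j0.1504 A.
Step 6 — Convert to polar: |I| = 0.1673 A, ∠I = -115.9°.

I = 0.1673∠-115.9° A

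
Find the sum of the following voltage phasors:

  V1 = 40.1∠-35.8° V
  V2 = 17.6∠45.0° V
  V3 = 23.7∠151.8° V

Step 1 — Convert each phasor to rectangular form:
  V1 = 40.1·(cos(-35.8°) + j·sin(-35.8°)) = 32.52 - j23.46 V
  V2 = 17.6·(cos(45.0°) + j·sin(45.0°)) = 12.45 + j12.45 V
  V3 = 23.7·(cos(151.8°) + j·sin(151.8°)) = -20.89 + j11.2 V
Step 2 — Sum components: V_total = 24.08 + j0.1877 V.
Step 3 — Convert to polar: |V_total| = 24.08 V, ∠V_total = 0.4°.

V_total = 24.08∠0.4° V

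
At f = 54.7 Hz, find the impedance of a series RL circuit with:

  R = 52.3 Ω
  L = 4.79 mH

Step 1 — Angular frequency: ω = 2π·f = 2π·54.7 = 343.7 rad/s.
Step 2 — Component impedances:
  R: Z = R = 52.3 Ω
  L: Z = jωL = j·343.7·0.00479 = 0 + j1.646 Ω
Step 3 — Series combination: Z_total = R + L = 52.3 + j1.646 Ω = 52.33∠1.8° Ω.

Z = 52.3 + j1.646 Ω = 52.33∠1.8° Ω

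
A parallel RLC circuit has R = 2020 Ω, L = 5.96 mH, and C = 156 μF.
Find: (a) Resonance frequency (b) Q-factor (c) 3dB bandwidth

Step 1 — Resonance: ω₀ = 1/√(LC) = 1/√(0.00596·0.000156) = 1037 rad/s.
Step 2 — f₀ = ω₀/(2π) = 165.1 Hz.
Step 3 — Parallel Q: Q = R/(ω₀L) = 2020/(1037·0.00596) = 326.8.
Step 4 — Bandwidth: Δω = ω₀/Q = 3.173 rad/s; BW = Δω/(2π) = 0.5051 Hz.

(a) f₀ = 165.1 Hz  (b) Q = 326.8  (c) BW = 0.5051 Hz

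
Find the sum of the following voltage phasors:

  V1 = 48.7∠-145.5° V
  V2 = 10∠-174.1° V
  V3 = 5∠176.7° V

Step 1 — Convert each phasor to rectangular form:
  V1 = 48.7·(cos(-145.5°) + j·sin(-145.5°)) = -40.13 - j27.58 V
  V2 = 10·(cos(-174.1°) + j·sin(-174.1°)) = -9.947 - j1.028 V
  V3 = 5·(cos(176.7°) + j·sin(176.7°)) = -4.992 + j0.2878 V
Step 2 — Sum components: V_total = -55.07 - j28.32 V.
Step 3 — Convert to polar: |V_total| = 61.93 V, ∠V_total = -152.8°.

V_total = 61.93∠-152.8° V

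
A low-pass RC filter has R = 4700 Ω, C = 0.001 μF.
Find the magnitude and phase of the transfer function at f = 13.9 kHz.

Step 1 — Angular frequency: ω = 2π·1.39e+04 = 8.734e+04 rad/s.
Step 2 — Transfer function: H(jω) = 1/(1 + jωRC).
Step 3 — Denominator: 1 + jωRC = 1 + j·8.734e+04·4700·1e-09 = 1 + j0.4105.
Step 4 — H = 0.8558 - j0.3513.
Step 5 — Magnitude: |H| = 0.9251 (-0.7 dB); phase: φ = -22.3°.

|H| = 0.9251 (-0.7 dB), φ = -22.3°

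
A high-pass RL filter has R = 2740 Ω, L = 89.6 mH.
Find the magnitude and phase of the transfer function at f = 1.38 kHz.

Step 1 — Angular frequency: ω = 2π·1380 = 8671 rad/s.
Step 2 — Transfer function: H(jω) = jωL/(R + jωL).
Step 3 — Numerator jωL = j·776.9; denominator R + jωL = 2740 + j776.9.
Step 4 — H = 0.07441 + j0.2624.
Step 5 — Magnitude: |H| = 0.2728 (-11.3 dB); phase: φ = 74.2°.

|H| = 0.2728 (-11.3 dB), φ = 74.2°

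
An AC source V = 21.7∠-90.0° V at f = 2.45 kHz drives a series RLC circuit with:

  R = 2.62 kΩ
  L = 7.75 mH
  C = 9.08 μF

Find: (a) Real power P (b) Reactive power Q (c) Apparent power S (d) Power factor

Step 1 — Angular frequency: ω = 2π·f = 2π·2450 = 1.539e+04 rad/s.
Step 2 — Component impedances:
  R: Z = R = 2620 Ω
  L: Z = jωL = j·1.539e+04·0.00775 = 0 + j119.3 Ω
  C: Z = 1/(jωC) = -j/(ω·C) = 0 - j7.154 Ω
Step 3 — Series combination: Z_total = R + L + C = 2620 + j112.1 Ω = 2622∠2.5° Ω.
Step 4 — Source phasor: V = 21.7∠-90.0° V = 0 - j21.7 V.
Step 5 — Current: I = V / Z = -0.0003539 - j0.008267 A = 0.008275∠-92.5° A.
Step 6 — Complex power: S = V·I* = 0.1794 + j0.007679 VA.
Step 7 — Real power: P = Re(S) = 0.1794 W.
Step 8 — Reactive power: Q = Im(S) = 0.007679 VAR.
Step 9 — Apparent power: |S| = 0.1796 VA.
Step 10 — Power factor: PF = P/|S| = 0.9991 (lagging).

(a) P = 0.1794 W  (b) Q = 0.007679 VAR  (c) S = 0.1796 VA  (d) PF = 0.9991 (lagging)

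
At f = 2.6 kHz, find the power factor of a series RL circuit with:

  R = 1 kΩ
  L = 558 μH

Step 1 — Angular frequency: ω = 2π·f = 2π·2600 = 1.634e+04 rad/s.
Step 2 — Component impedances:
  R: Z = R = 1000 Ω
  L: Z = jωL = j·1.634e+04·0.000558 = 0 + j9.116 Ω
Step 3 — Series combination: Z_total = R + L = 1000 + j9.116 Ω = 1000∠0.5° Ω.
Step 4 — Power factor: PF = cos(φ) = Re(Z)/|Z| = 1000/1000 = 1.
Step 5 — Type: Im(Z) = 9.116 ⇒ lagging (phase φ = 0.5°).

PF = 1 (lagging, φ = 0.5°)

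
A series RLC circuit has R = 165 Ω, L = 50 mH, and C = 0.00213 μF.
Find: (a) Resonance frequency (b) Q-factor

Step 1 — Resonance condition Im(Z)=0 gives ω₀ = 1/√(LC).
Step 2 — ω₀ = 1/√(0.05·2.13e-09) = 9.69e+04 rad/s.
Step 3 — f₀ = ω₀/(2π) = 1.542e+04 Hz.
Step 4 — Series Q: Q = ω₀L/R = 9.69e+04·0.05/165 = 29.36.

(a) f₀ = 1.542e+04 Hz  (b) Q = 29.36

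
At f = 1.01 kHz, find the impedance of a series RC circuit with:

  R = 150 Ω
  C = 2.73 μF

Step 1 — Angular frequency: ω = 2π·f = 2π·1010 = 6346 rad/s.
Step 2 — Component impedances:
  R: Z = R = 150 Ω
  C: Z = 1/(jωC) = -j/(ω·C) = 0 - j57.72 Ω
Step 3 — Series combination: Z_total = R + C = 150 - j57.72 Ω = 160.7∠-21.0° Ω.

Z = 150 - j57.72 Ω = 160.7∠-21.0° Ω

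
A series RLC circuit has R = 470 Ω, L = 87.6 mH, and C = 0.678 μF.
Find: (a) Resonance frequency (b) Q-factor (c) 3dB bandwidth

Step 1 — Resonance: ω₀ = 1/√(LC) = 1/√(0.0876·6.78e-07) = 4103 rad/s.
Step 2 — f₀ = ω₀/(2π) = 653.1 Hz.
Step 3 — Series Q: Q = ω₀L/R = 4103·0.0876/470 = 0.7648.
Step 4 — Bandwidth: Δω = ω₀/Q = 5365 rad/s; BW = Δω/(2π) = 853.9 Hz.

(a) f₀ = 653.1 Hz  (b) Q = 0.7648  (c) BW = 853.9 Hz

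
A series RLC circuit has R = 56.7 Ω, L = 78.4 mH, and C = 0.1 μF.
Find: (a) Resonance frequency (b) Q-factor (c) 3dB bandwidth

Step 1 — Resonance: ω₀ = 1/√(LC) = 1/√(0.0784·1e-07) = 1.129e+04 rad/s.
Step 2 — f₀ = ω₀/(2π) = 1797 Hz.
Step 3 — Series Q: Q = ω₀L/R = 1.129e+04·0.0784/56.7 = 15.62.
Step 4 — Bandwidth: Δω = ω₀/Q = 723.2 rad/s; BW = Δω/(2π) = 115.1 Hz.

(a) f₀ = 1797 Hz  (b) Q = 15.62  (c) BW = 115.1 Hz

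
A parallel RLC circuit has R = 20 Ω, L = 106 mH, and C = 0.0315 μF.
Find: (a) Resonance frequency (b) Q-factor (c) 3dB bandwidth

Step 1 — Resonance: ω₀ = 1/√(LC) = 1/√(0.106·3.15e-08) = 1.731e+04 rad/s.
Step 2 — f₀ = ω₀/(2π) = 2754 Hz.
Step 3 — Parallel Q: Q = R/(ω₀L) = 20/(1.731e+04·0.106) = 0.0109.
Step 4 — Bandwidth: Δω = ω₀/Q = 1.587e+06 rad/s; BW = Δω/(2π) = 2.526e+05 Hz.

(a) f₀ = 2754 Hz  (b) Q = 0.0109  (c) BW = 2.526e+05 Hz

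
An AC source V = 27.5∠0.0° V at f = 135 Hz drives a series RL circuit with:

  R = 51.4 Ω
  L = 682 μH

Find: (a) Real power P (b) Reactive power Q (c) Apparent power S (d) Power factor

Step 1 — Angular frequency: ω = 2π·f = 2π·135 = 848.2 rad/s.
Step 2 — Component impedances:
  R: Z = R = 51.4 Ω
  L: Z = jωL = j·848.2·0.000682 = 0 + j0.5785 Ω
Step 3 — Series combination: Z_total = R + L = 51.4 + j0.5785 Ω = 51.4∠0.6° Ω.
Step 4 — Source phasor: V = 27.5∠0.0° V = 27.5 V.
Step 5 — Current: I = V / Z = 0.535 - j0.006021 A = 0.535∠-0.6° A.
Step 6 — Complex power: S = V·I* = 14.71 + j0.1656 VA.
Step 7 — Real power: P = Re(S) = 14.71 W.
Step 8 — Reactive power: Q = Im(S) = 0.1656 VAR.
Step 9 — Apparent power: |S| = 14.71 VA.
Step 10 — Power factor: PF = P/|S| = 0.9999 (lagging).

(a) P = 14.71 W  (b) Q = 0.1656 VAR  (c) S = 14.71 VA  (d) PF = 0.9999 (lagging)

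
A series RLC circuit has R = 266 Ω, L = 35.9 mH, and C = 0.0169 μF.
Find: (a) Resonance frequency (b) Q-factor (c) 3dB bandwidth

Step 1 — Resonance: ω₀ = 1/√(LC) = 1/√(0.0359·1.69e-08) = 4.06e+04 rad/s.
Step 2 — f₀ = ω₀/(2π) = 6461 Hz.
Step 3 — Series Q: Q = ω₀L/R = 4.06e+04·0.0359/266 = 5.479.
Step 4 — Bandwidth: Δω = ω₀/Q = 7409 rad/s; BW = Δω/(2π) = 1179 Hz.

(a) f₀ = 6461 Hz  (b) Q = 5.479  (c) BW = 1179 Hz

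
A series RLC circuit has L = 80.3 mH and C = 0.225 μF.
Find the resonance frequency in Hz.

Step 1 — Resonance condition Im(Z)=0 gives ω₀ = 1/√(LC).
Step 2 — ω₀ = 1/√(0.0803·2.25e-07) = 7440 rad/s.
Step 3 — f₀ = ω₀/(2π) = 1184 Hz.

f₀ = 1184 Hz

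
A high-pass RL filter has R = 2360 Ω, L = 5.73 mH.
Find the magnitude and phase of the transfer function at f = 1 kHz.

Step 1 — Angular frequency: ω = 2π·1000 = 6283 rad/s.
Step 2 — Transfer function: H(jω) = jωL/(R + jωL).
Step 3 — Numerator jωL = j·36; denominator R + jωL = 2360 + j36.
Step 4 — H = 0.0002327 + j0.01525.
Step 5 — Magnitude: |H| = 0.01525 (-36.3 dB); phase: φ = 89.1°.

|H| = 0.01525 (-36.3 dB), φ = 89.1°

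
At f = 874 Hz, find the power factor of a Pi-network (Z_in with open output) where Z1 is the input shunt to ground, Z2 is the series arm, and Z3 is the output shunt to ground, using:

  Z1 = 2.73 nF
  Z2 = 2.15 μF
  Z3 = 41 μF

Step 1 — Angular frequency: ω = 2π·f = 2π·874 = 5492 rad/s.
Step 2 — Component impedances:
  Z1: Z = 1/(jωC) = -j/(ω·C) = 0 - j6.67e+04 Ω
  Z2: Z = 1/(jωC) = -j/(ω·C) = 0 - j84.7 Ω
  Z3: Z = 1/(jωC) = -j/(ω·C) = 0 - j4.441 Ω
Step 3 — With open output, the series arm Z2 and the output shunt Z3 appear in series to ground: Z2 + Z3 = 0 - j89.14 Ω.
Step 4 — Parallel with input shunt Z1: Z_in = Z1 || (Z2 + Z3) = 0 - j89.02 Ω = 89.02∠-90.0° Ω.
Step 5 — Power factor: PF = cos(φ) = Re(Z)/|Z| = 0/89.02 = 0.
Step 6 — Type: Im(Z) = -89.02 ⇒ leading (phase φ = -90.0°).

PF = 0 (leading, φ = -90.0°)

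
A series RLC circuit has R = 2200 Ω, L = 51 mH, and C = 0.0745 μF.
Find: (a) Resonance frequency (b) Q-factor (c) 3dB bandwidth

Step 1 — Resonance condition Im(Z)=0 gives ω₀ = 1/√(LC).
Step 2 — ω₀ = 1/√(0.051·7.45e-08) = 1.622e+04 rad/s.
Step 3 — f₀ = ω₀/(2π) = 2582 Hz.
Step 4 — Series Q: Q = ω₀L/R = 1.622e+04·0.051/2200 = 0.3761.
Step 5 — 3dB bandwidth: Δω = ω₀/Q = 4.314e+04 rad/s; BW = Δω/(2π) = 6866 Hz.

(a) f₀ = 2582 Hz  (b) Q = 0.3761  (c) BW = 6866 Hz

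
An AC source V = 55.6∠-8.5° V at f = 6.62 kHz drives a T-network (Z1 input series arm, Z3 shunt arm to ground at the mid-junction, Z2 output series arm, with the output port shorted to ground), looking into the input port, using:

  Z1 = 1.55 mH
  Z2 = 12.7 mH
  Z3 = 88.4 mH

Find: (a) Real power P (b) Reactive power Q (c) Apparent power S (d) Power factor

Step 1 — Angular frequency: ω = 2π·f = 2π·6620 = 4.159e+04 rad/s.
Step 2 — Component impedances:
  Z1: Z = jωL = j·4.159e+04·0.00155 = 0 + j64.47 Ω
  Z2: Z = jωL = j·4.159e+04·0.0127 = 0 + j528.3 Ω
  Z3: Z = jωL = j·4.159e+04·0.0884 = 0 + j3677 Ω
Step 3 — With the output port shorted to ground, the output series arm Z2 runs from the junction to ground; the shunt arm Z3 also runs from the junction to ground. They appear in parallel: Z3 || Z2 = 0 + j461.9 Ω.
Step 4 — Series with input arm Z1: Z_in = Z1 + (Z3 || Z2) = 0 + j526.4 Ω = 526.4∠90.0° Ω.
Step 5 — Source phasor: V = 55.6∠-8.5° V = 54.99 - j8.218 V.
Step 6 — Current: I = V / Z = -0.01561 - j0.1045 A = 0.1056∠-98.5° A.
Step 7 — Complex power: S = V·I* = 0 + j5.873 VA.
Step 8 — Real power: P = Re(S) = 0 W.
Step 9 — Reactive power: Q = Im(S) = 5.873 VAR.
Step 10 — Apparent power: |S| = 5.873 VA.
Step 11 — Power factor: PF = P/|S| = 0 (lagging).

(a) P = 0 W  (b) Q = 5.873 VAR  (c) S = 5.873 VA  (d) PF = 0 (lagging)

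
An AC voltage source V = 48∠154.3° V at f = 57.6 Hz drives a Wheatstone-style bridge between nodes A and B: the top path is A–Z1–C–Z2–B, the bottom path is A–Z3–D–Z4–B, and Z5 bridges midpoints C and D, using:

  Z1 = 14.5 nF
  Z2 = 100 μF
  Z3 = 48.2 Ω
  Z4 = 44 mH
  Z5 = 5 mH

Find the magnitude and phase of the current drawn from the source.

Step 1 — Angular frequency: ω = 2π·f = 2π·57.6 = 361.9 rad/s.
Step 2 — Component impedances:
  Z1: Z = 1/(jωC) = -j/(ω·C) = 0 - j1.906e+05 Ω
  Z2: Z = 1/(jωC) = -j/(ω·C) = 0 - j27.63 Ω
  Z3: Z = R = 48.2 Ω
  Z4: Z = jωL = j·361.9·0.044 = 0 + j15.92 Ω
  Z5: Z = jωL = j·361.9·0.005 = 0 + j1.81 Ω
Step 3 — Bridge requires nodal analysis (the Z5 bridge couples midpoints C and D, so the two paths cannot be reduced to a simple series/parallel combination). Setting node B to ground and injecting 1 A at node A, the 3-node admittance system at A, C, D solves to V_A = Z_AB = 48.2 + j41.53 Ω = 63.62∠40.8° Ω.
Step 4 — Source phasor: V = 48∠154.3° V = -43.25 + j20.82 V.
Step 5 — Ohm's law: I = V / Z_total = (-43.25 + j20.82) / (48.2 + j41.53) = -0.3014 + j0.6916 A.
Step 6 — Convert to polar: |I| = 0.7544 A, ∠I = 113.5°.

I = 0.7544∠113.5° A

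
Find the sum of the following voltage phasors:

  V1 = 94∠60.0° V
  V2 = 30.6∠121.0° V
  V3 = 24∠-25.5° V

Step 1 — Convert each phasor to rectangular form:
  V1 = 94·(cos(60.0°) + j·sin(60.0°)) = 47 + j81.41 V
  V2 = 30.6·(cos(121.0°) + j·sin(121.0°)) = -15.76 + j26.23 V
  V3 = 24·(cos(-25.5°) + j·sin(-25.5°)) = 21.66 - j10.33 V
Step 2 — Sum components: V_total = 52.9 + j97.3 V.
Step 3 — Convert to polar: |V_total| = 110.8 V, ∠V_total = 61.5°.

V_total = 110.8∠61.5° V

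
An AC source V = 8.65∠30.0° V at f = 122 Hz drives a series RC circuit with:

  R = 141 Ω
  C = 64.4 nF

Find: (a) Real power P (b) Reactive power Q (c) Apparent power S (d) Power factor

Step 1 — Angular frequency: ω = 2π·f = 2π·122 = 766.5 rad/s.
Step 2 — Component impedances:
  R: Z = R = 141 Ω
  C: Z = 1/(jωC) = -j/(ω·C) = 0 - j2.026e+04 Ω
Step 3 — Series combination: Z_total = R + C = 141 - j2.026e+04 Ω = 2.026e+04∠-89.6° Ω.
Step 4 — Source phasor: V = 8.65∠30.0° V = 7.491 + j4.325 V.
Step 5 — Current: I = V / Z = -0.0002109 + j0.0003713 A = 0.000427∠119.6° A.
Step 6 — Complex power: S = V·I* = 2.571e-05 - j0.003693 VA.
Step 7 — Real power: P = Re(S) = 2.571e-05 W.
Step 8 — Reactive power: Q = Im(S) = -0.003693 VAR.
Step 9 — Apparent power: |S| = 0.003694 VA.
Step 10 — Power factor: PF = P/|S| = 0.00696 (leading).

(a) P = 2.571e-05 W  (b) Q = -0.003693 VAR  (c) S = 0.003694 VA  (d) PF = 0.00696 (leading)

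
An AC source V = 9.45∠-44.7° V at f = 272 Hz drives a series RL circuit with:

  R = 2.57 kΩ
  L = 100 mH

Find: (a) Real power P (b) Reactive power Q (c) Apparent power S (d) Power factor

Step 1 — Angular frequency: ω = 2π·f = 2π·272 = 1709 rad/s.
Step 2 — Component impedances:
  R: Z = R = 2570 Ω
  L: Z = jωL = j·1709·0.1 = 0 + j170.9 Ω
Step 3 — Series combination: Z_total = R + L = 2570 + j170.9 Ω = 2576∠3.8° Ω.
Step 4 — Source phasor: V = 9.45∠-44.7° V = 6.717 - j6.647 V.
Step 5 — Current: I = V / Z = 0.002431 - j0.002748 A = 0.003669∠-48.5° A.
Step 6 — Complex power: S = V·I* = 0.0346 + j0.002301 VA.
Step 7 — Real power: P = Re(S) = 0.0346 W.
Step 8 — Reactive power: Q = Im(S) = 0.002301 VAR.
Step 9 — Apparent power: |S| = 0.03467 VA.
Step 10 — Power factor: PF = P/|S| = 0.9978 (lagging).

(a) P = 0.0346 W  (b) Q = 0.002301 VAR  (c) S = 0.03467 VA  (d) PF = 0.9978 (lagging)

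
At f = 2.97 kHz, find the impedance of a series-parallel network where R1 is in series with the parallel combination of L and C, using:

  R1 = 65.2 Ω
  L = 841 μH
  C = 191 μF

Step 1 — Angular frequency: ω = 2π·f = 2π·2970 = 1.866e+04 rad/s.
Step 2 — Component impedances:
  R1: Z = R = 65.2 Ω
  L: Z = jωL = j·1.866e+04·0.000841 = 0 + j15.69 Ω
  C: Z = 1/(jωC) = -j/(ω·C) = 0 - j0.2806 Ω
Step 3 — Parallel branch: L || C = 1/(1/L + 1/C) = 0 - j0.2857 Ω.
Step 4 — Series with R1: Z_total = R1 + (L || C) = 65.2 - j0.2857 Ω = 65.2∠-0.3° Ω.

Z = 65.2 - j0.2857 Ω = 65.2∠-0.3° Ω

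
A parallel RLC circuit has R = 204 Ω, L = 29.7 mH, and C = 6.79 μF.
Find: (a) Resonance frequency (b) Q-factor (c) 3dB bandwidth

Step 1 — Resonance: ω₀ = 1/√(LC) = 1/√(0.0297·6.79e-06) = 2227 rad/s.
Step 2 — f₀ = ω₀/(2π) = 354.4 Hz.
Step 3 — Parallel Q: Q = R/(ω₀L) = 204/(2227·0.0297) = 3.085.
Step 4 — Bandwidth: Δω = ω₀/Q = 721.9 rad/s; BW = Δω/(2π) = 114.9 Hz.

(a) f₀ = 354.4 Hz  (b) Q = 3.085  (c) BW = 114.9 Hz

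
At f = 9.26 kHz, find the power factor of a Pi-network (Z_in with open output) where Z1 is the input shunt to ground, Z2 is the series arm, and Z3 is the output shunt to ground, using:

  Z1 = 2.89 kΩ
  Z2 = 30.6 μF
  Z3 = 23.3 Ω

Step 1 — Angular frequency: ω = 2π·f = 2π·9260 = 5.818e+04 rad/s.
Step 2 — Component impedances:
  Z1: Z = R = 2890 Ω
  Z2: Z = 1/(jωC) = -j/(ω·C) = 0 - j0.5617 Ω
  Z3: Z = R = 23.3 Ω
Step 3 — With open output, the series arm Z2 and the output shunt Z3 appear in series to ground: Z2 + Z3 = 23.3 - j0.5617 Ω.
Step 4 — Parallel with input shunt Z1: Z_in = Z1 || (Z2 + Z3) = 23.11 - j0.5527 Ω = 23.12∠-1.4° Ω.
Step 5 — Power factor: PF = cos(φ) = Re(Z)/|Z| = 23.114/23.12 = 0.9997.
Step 6 — Type: Im(Z) = -0.5527 ⇒ leading (phase φ = -1.4°).

PF = 0.9997 (leading, φ = -1.4°)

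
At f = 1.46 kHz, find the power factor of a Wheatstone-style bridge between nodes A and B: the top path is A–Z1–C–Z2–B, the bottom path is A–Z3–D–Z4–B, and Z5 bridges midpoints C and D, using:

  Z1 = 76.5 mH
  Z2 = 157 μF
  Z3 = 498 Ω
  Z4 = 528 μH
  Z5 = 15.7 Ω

Step 1 — Angular frequency: ω = 2π·f = 2π·1460 = 9173 rad/s.
Step 2 — Component impedances:
  Z1: Z = jωL = j·9173·0.0765 = 0 + j701.8 Ω
  Z2: Z = 1/(jωC) = -j/(ω·C) = 0 - j0.6943 Ω
  Z3: Z = R = 498 Ω
  Z4: Z = jωL = j·9173·0.000528 = 0 + j4.844 Ω
  Z5: Z = R = 15.7 Ω
Step 3 — Bridge requires nodal analysis (the Z5 bridge couples midpoints C and D, so the two paths cannot be reduced to a simple series/parallel combination). Setting node B to ground and injecting 1 A at node A, the 3-node admittance system at A, C, D solves to V_A = Z_AB = 328.7 + j236.8 Ω = 405.1∠35.8° Ω.
Step 4 — Power factor: PF = cos(φ) = Re(Z)/|Z| = 328.66/405.11 = 0.8113.
Step 5 — Type: Im(Z) = 236.8 ⇒ lagging (phase φ = 35.8°).

PF = 0.8113 (lagging, φ = 35.8°)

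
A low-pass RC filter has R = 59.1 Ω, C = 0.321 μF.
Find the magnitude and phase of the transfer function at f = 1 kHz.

Step 1 — Angular frequency: ω = 2π·1000 = 6283 rad/s.
Step 2 — Transfer function: H(jω) = 1/(1 + jωRC).
Step 3 — Denominator: 1 + jωRC = 1 + j·6283·59.1·3.21e-07 = 1 + j0.1192.
Step 4 — H = 0.986 - j0.1175.
Step 5 — Magnitude: |H| = 0.993 (-0.1 dB); phase: φ = -6.8°.

|H| = 0.993 (-0.1 dB), φ = -6.8°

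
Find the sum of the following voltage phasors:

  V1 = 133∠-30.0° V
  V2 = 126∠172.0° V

Step 1 — Convert each phasor to rectangular form:
  V1 = 133·(cos(-30.0°) + j·sin(-30.0°)) = 115.2 - j66.5 V
  V2 = 126·(cos(172.0°) + j·sin(172.0°)) = -124.8 + j17.54 V
Step 2 — Sum components: V_total = -9.592 - j48.96 V.
Step 3 — Convert to polar: |V_total| = 49.89 V, ∠V_total = -101.1°.

V_total = 49.89∠-101.1° V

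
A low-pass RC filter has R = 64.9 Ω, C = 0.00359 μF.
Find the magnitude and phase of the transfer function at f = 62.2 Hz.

Step 1 — Angular frequency: ω = 2π·62.2 = 390.8 rad/s.
Step 2 — Transfer function: H(jω) = 1/(1 + jωRC).
Step 3 — Denominator: 1 + jωRC = 1 + j·390.8·64.9·3.59e-09 = 1 + j9.106e-05.
Step 4 — H = 1 - j9.106e-05.
Step 5 — Magnitude: |H| = 1 (-0.0 dB); phase: φ = -0.0°.

|H| = 1 (-0.0 dB), φ = -0.0°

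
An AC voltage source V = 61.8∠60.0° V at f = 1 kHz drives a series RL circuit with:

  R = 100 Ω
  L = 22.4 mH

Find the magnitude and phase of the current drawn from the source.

Step 1 — Angular frequency: ω = 2π·f = 2π·1000 = 6283 rad/s.
Step 2 — Component impedances:
  R: Z = R = 100 Ω
  L: Z = jωL = j·6283·0.0224 = 0 + j140.7 Ω
Step 3 — Series combination: Z_total = R + L = 100 + j140.7 Ω = 172.7∠54.6° Ω.
Step 4 — Source phasor: V = 61.8∠60.0° V = 30.9 + j53.52 V.
Step 5 — Ohm's law: I = V / Z_total = (30.9 + j53.52) / (100 + j140.7) = 0.3564 + j0.03365 A.
Step 6 — Convert to polar: |I| = 0.3579 A, ∠I = 5.4°.

I = 0.3579∠5.4° A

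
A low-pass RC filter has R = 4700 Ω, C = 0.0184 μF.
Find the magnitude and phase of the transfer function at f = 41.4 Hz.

Step 1 — Angular frequency: ω = 2π·41.4 = 260.1 rad/s.
Step 2 — Transfer function: H(jω) = 1/(1 + jωRC).
Step 3 — Denominator: 1 + jωRC = 1 + j·260.1·4700·1.84e-08 = 1 + j0.0225.
Step 4 — H = 0.9995 - j0.02248.
Step 5 — Magnitude: |H| = 0.9997 (-0.0 dB); phase: φ = -1.3°.

|H| = 0.9997 (-0.0 dB), φ = -1.3°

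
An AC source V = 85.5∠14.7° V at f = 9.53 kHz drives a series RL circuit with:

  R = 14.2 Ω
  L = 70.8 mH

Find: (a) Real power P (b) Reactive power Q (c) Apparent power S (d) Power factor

Step 1 — Angular frequency: ω = 2π·f = 2π·9530 = 5.988e+04 rad/s.
Step 2 — Component impedances:
  R: Z = R = 14.2 Ω
  L: Z = jωL = j·5.988e+04·0.0708 = 0 + j4239 Ω
Step 3 — Series combination: Z_total = R + L = 14.2 + j4239 Ω = 4239∠89.8° Ω.
Step 4 — Source phasor: V = 85.5∠14.7° V = 82.7 + j21.7 V.
Step 5 — Current: I = V / Z = 0.005183 - j0.01949 A = 0.02017∠-75.1° A.
Step 6 — Complex power: S = V·I* = 0.005776 + j1.724 VA.
Step 7 — Real power: P = Re(S) = 0.005776 W.
Step 8 — Reactive power: Q = Im(S) = 1.724 VAR.
Step 9 — Apparent power: |S| = 1.724 VA.
Step 10 — Power factor: PF = P/|S| = 0.003349 (lagging).

(a) P = 0.005776 W  (b) Q = 1.724 VAR  (c) S = 1.724 VA  (d) PF = 0.003349 (lagging)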